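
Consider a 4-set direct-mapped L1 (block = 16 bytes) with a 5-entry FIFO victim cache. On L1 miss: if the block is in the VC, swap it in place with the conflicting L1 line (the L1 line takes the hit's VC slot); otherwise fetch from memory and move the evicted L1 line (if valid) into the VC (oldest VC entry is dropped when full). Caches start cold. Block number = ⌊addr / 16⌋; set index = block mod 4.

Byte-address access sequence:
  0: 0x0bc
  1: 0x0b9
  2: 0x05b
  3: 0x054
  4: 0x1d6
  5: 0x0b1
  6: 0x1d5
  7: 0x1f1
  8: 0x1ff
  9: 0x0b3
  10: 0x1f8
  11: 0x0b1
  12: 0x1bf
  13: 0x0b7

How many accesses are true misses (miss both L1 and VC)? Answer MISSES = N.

MISSES = 5

#0 0xbc→b11/s3 MISS; vc=[]
#1 0xb9→b11/s3 L1-HIT; vc=[]
#2 0x5b→b5/s1 MISS; vc=[]
#3 0x54→b5/s1 L1-HIT; vc=[]
#4 0x1d6→b29/s1 MISS; vc=[5]
#5 0xb1→b11/s3 L1-HIT; vc=[5]
#6 0x1d5→b29/s1 L1-HIT; vc=[5]
#7 0x1f1→b31/s3 MISS; vc=[5,11]
#8 0x1ff→b31/s3 L1-HIT; vc=[5,11]
#9 0xb3→b11/s3 VC-HIT; vc=[5,31]
#10 0x1f8→b31/s3 VC-HIT; vc=[5,11]
#11 0xb1→b11/s3 VC-HIT; vc=[5,31]
#12 0x1bf→b27/s3 MISS; vc=[5,31,11]
#13 0xb7→b11/s3 VC-HIT; vc=[5,31,27]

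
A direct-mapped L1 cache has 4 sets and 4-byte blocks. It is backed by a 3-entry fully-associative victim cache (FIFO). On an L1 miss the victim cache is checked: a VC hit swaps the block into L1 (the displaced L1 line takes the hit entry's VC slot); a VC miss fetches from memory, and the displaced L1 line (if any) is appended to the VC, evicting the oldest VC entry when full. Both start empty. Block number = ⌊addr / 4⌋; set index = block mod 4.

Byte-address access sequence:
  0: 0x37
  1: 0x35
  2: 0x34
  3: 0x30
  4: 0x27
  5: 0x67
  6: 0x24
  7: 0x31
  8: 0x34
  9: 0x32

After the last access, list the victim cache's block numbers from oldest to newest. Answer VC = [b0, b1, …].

VC = [9, 25]

  [0] addr=0x37 blk=13 s=1: MISS | VC []
  [1] addr=0x35 blk=13 s=1: L1-HIT | VC []
  [2] addr=0x34 blk=13 s=1: L1-HIT | VC []
  [3] addr=0x30 blk=12 s=0: MISS | VC []
  [4] addr=0x27 blk=9 s=1: MISS | VC [13]
  [5] addr=0x67 blk=25 s=1: MISS | VC [13, 9]
  [6] addr=0x24 blk=9 s=1: VC-HIT | VC [13, 25]
  [7] addr=0x31 blk=12 s=0: L1-HIT | VC [13, 25]
  [8] addr=0x34 blk=13 s=1: VC-HIT | VC [9, 25]
  [9] addr=0x32 blk=12 s=0: L1-HIT | VC [9, 25]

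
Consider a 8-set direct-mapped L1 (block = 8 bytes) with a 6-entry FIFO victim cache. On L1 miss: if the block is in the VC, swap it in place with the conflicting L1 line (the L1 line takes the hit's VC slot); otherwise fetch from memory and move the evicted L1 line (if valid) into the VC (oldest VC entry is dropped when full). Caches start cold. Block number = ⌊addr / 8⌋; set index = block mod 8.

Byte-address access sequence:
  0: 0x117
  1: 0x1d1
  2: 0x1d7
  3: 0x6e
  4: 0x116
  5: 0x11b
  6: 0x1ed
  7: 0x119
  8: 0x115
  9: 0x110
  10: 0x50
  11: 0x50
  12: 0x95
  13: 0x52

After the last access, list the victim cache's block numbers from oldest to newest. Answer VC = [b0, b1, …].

VC = [58, 13, 34, 18]

  [0] addr=0x117 blk=34 s=2: MISS | VC []
  [1] addr=0x1d1 blk=58 s=2: MISS | VC [34]
  [2] addr=0x1d7 blk=58 s=2: L1-HIT | VC [34]
  [3] addr=0x6e blk=13 s=5: MISS | VC [34]
  [4] addr=0x116 blk=34 s=2: VC-HIT | VC [58]
  [5] addr=0x11b blk=35 s=3: MISS | VC [58]
  [6] addr=0x1ed blk=61 s=5: MISS | VC [58, 13]
  [7] addr=0x119 blk=35 s=3: L1-HIT | VC [58, 13]
  [8] addr=0x115 blk=34 s=2: L1-HIT | VC [58, 13]
  [9] addr=0x110 blk=34 s=2: L1-HIT | VC [58, 13]
  [10] addr=0x50 blk=10 s=2: MISS | VC [58, 13, 34]
  [11] addr=0x50 blk=10 s=2: L1-HIT | VC [58, 13, 34]
  [12] addr=0x95 blk=18 s=2: MISS | VC [58, 13, 34, 10]
  [13] addr=0x52 blk=10 s=2: VC-HIT | VC [58, 13, 34, 18]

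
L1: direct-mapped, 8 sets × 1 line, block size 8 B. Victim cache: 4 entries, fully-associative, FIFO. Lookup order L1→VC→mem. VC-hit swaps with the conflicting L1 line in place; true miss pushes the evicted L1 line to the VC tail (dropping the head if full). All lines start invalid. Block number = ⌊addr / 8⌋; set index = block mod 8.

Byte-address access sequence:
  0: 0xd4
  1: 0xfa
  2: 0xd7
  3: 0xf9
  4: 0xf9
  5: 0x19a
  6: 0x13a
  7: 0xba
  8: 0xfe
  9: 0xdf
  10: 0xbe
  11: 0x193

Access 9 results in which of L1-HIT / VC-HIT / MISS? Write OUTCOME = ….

OUTCOME = MISS

#0 0xd4→b26/s2 MISS; vc=[]
#1 0xfa→b31/s7 MISS; vc=[]
#2 0xd7→b26/s2 L1-HIT; vc=[]
#3 0xf9→b31/s7 L1-HIT; vc=[]
#4 0xf9→b31/s7 L1-HIT; vc=[]
#5 0x19a→b51/s3 MISS; vc=[]
#6 0x13a→b39/s7 MISS; vc=[31]
#7 0xba→b23/s7 MISS; vc=[31,39]
#8 0xfe→b31/s7 VC-HIT; vc=[23,39]
#9 0xdf→b27/s3 MISS; vc=[23,39,51]
#10 0xbe→b23/s7 VC-HIT; vc=[31,39,51]
#11 0x193→b50/s2 MISS; vc=[31,39,51,26]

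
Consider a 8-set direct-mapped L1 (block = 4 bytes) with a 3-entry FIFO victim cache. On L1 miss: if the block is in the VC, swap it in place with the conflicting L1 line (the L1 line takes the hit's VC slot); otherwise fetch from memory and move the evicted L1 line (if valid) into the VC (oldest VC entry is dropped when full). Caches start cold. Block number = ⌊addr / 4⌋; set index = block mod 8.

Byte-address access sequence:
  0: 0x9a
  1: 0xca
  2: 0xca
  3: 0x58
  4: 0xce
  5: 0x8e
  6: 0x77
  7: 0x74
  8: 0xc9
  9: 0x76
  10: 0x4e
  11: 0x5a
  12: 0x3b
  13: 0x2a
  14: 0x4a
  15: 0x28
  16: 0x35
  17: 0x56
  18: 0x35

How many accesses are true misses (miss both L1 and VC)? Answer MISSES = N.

MISSES = 12

#0 0x9a→b38/s6 MISS; vc=[]
#1 0xca→b50/s2 MISS; vc=[]
#2 0xca→b50/s2 L1-HIT; vc=[]
#3 0x58→b22/s6 MISS; vc=[38]
#4 0xce→b51/s3 MISS; vc=[38]
#5 0x8e→b35/s3 MISS; vc=[38,51]
#6 0x77→b29/s5 MISS; vc=[38,51]
#7 0x74→b29/s5 L1-HIT; vc=[38,51]
#8 0xc9→b50/s2 L1-HIT; vc=[38,51]
#9 0x76→b29/s5 L1-HIT; vc=[38,51]
#10 0x4e→b19/s3 MISS; vc=[38,51,35]
#11 0x5a→b22/s6 L1-HIT; vc=[38,51,35]
#12 0x3b→b14/s6 MISS; vc=[51,35,22]
#13 0x2a→b10/s2 MISS; vc=[35,22,50]
#14 0x4a→b18/s2 MISS; vc=[22,50,10]
#15 0x28→b10/s2 VC-HIT; vc=[22,50,18]
#16 0x35→b13/s5 MISS; vc=[50,18,29]
#17 0x56→b21/s5 MISS; vc=[18,29,13]
#18 0x35→b13/s5 VC-HIT; vc=[18,29,21]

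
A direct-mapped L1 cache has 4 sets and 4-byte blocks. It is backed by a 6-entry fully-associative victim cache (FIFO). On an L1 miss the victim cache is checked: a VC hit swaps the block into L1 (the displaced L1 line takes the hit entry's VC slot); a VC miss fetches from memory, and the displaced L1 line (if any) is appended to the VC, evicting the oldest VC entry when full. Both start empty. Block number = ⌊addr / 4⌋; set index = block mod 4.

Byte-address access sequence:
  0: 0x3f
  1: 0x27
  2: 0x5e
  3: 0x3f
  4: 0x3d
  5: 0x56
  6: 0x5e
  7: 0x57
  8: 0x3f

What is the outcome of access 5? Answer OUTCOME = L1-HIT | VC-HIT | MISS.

  [0] addr=0x3f blk=15 s=3: MISS | VC []
  [1] addr=0x27 blk=9 s=1: MISS | VC []
  [2] addr=0x5e blk=23 s=3: MISS | VC [15]
  [3] addr=0x3f blk=15 s=3: VC-HIT | VC [23]
  [4] addr=0x3d blk=15 s=3: L1-HIT | VC [23]
  [5] addr=0x56 blk=21 s=1: MISS | VC [23, 9]
  [6] addr=0x5e blk=23 s=3: VC-HIT | VC [15, 9]
  [7] addr=0x57 blk=21 s=1: L1-HIT | VC [15, 9]
  [8] addr=0x3f blk=15 s=3: VC-HIT | VC [23, 9]

OUTCOME = MISS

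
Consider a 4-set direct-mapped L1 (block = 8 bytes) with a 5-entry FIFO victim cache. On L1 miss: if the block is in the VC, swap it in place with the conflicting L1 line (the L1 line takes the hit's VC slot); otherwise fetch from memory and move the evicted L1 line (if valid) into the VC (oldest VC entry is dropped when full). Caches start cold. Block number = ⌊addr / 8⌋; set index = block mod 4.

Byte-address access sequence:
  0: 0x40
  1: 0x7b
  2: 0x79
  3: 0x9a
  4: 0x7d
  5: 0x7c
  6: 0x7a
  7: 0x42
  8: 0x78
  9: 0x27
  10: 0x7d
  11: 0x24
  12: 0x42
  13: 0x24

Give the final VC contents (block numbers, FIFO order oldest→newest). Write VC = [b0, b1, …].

#0 0x40→b8/s0 MISS; vc=[]
#1 0x7b→b15/s3 MISS; vc=[]
#2 0x79→b15/s3 L1-HIT; vc=[]
#3 0x9a→b19/s3 MISS; vc=[15]
#4 0x7d→b15/s3 VC-HIT; vc=[19]
#5 0x7c→b15/s3 L1-HIT; vc=[19]
#6 0x7a→b15/s3 L1-HIT; vc=[19]
#7 0x42→b8/s0 L1-HIT; vc=[19]
#8 0x78→b15/s3 L1-HIT; vc=[19]
#9 0x27→b4/s0 MISS; vc=[19,8]
#10 0x7d→b15/s3 L1-HIT; vc=[19,8]
#11 0x24→b4/s0 L1-HIT; vc=[19,8]
#12 0x42→b8/s0 VC-HIT; vc=[19,4]
#13 0x24→b4/s0 VC-HIT; vc=[19,8]

VC = [19, 8]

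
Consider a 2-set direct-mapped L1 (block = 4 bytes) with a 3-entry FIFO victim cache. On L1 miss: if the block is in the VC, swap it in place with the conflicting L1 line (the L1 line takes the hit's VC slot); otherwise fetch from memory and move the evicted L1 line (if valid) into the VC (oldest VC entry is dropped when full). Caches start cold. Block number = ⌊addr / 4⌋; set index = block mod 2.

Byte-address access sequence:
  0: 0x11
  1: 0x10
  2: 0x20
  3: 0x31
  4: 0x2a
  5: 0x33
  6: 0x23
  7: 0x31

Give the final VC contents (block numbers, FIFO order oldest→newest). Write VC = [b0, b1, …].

  [0] addr=0x11 blk=4 s=0: MISS | VC []
  [1] addr=0x10 blk=4 s=0: L1-HIT | VC []
  [2] addr=0x20 blk=8 s=0: MISS | VC [4]
  [3] addr=0x31 blk=12 s=0: MISS | VC [4, 8]
  [4] addr=0x2a blk=10 s=0: MISS | VC [4, 8, 12]
  [5] addr=0x33 blk=12 s=0: VC-HIT | VC [4, 8, 10]
  [6] addr=0x23 blk=8 s=0: VC-HIT | VC [4, 12, 10]
  [7] addr=0x31 blk=12 s=0: VC-HIT | VC [4, 8, 10]

VC = [4, 8, 10]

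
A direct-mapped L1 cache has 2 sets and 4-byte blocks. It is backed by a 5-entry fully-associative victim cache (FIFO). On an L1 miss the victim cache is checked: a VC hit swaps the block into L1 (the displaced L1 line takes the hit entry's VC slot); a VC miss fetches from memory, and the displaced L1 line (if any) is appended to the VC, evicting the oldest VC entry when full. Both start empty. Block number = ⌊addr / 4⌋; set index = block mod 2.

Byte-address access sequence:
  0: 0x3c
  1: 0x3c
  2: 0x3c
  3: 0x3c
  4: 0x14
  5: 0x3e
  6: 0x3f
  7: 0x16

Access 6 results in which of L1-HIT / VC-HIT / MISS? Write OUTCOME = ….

OUTCOME = L1-HIT

#0 0x3c→b15/s1 MISS; vc=[]
#1 0x3c→b15/s1 L1-HIT; vc=[]
#2 0x3c→b15/s1 L1-HIT; vc=[]
#3 0x3c→b15/s1 L1-HIT; vc=[]
#4 0x14→b5/s1 MISS; vc=[15]
#5 0x3e→b15/s1 VC-HIT; vc=[5]
#6 0x3f→b15/s1 L1-HIT; vc=[5]
#7 0x16→b5/s1 VC-HIT; vc=[15]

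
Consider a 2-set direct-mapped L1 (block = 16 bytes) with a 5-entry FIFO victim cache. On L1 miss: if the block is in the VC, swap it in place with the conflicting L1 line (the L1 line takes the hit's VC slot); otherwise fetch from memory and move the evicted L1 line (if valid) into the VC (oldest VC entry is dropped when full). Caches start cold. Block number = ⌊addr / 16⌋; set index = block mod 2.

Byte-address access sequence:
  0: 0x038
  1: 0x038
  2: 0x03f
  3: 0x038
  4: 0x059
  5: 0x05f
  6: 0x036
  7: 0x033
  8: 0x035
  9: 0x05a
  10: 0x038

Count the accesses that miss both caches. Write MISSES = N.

MISSES = 2

#0 0x38→b3/s1 MISS; vc=[]
#1 0x38→b3/s1 L1-HIT; vc=[]
#2 0x3f→b3/s1 L1-HIT; vc=[]
#3 0x38→b3/s1 L1-HIT; vc=[]
#4 0x59→b5/s1 MISS; vc=[3]
#5 0x5f→b5/s1 L1-HIT; vc=[3]
#6 0x36→b3/s1 VC-HIT; vc=[5]
#7 0x33→b3/s1 L1-HIT; vc=[5]
#8 0x35→b3/s1 L1-HIT; vc=[5]
#9 0x5a→b5/s1 VC-HIT; vc=[3]
#10 0x38→b3/s1 VC-HIT; vc=[5]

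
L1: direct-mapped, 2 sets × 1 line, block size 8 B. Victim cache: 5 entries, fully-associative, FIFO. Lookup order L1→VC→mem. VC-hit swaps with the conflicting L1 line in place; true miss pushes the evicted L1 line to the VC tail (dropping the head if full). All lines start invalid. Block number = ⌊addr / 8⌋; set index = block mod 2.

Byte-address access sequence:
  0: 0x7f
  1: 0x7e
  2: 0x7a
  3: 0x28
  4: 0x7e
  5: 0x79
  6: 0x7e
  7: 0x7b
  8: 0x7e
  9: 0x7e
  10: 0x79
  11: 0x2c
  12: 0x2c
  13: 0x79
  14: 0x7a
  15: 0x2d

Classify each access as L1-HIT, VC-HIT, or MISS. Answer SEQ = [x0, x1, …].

0: 0x7f (blk 15, set 1) → MISS  vc=[]
1: 0x7e (blk 15, set 1) → L1-HIT  vc=[]
2: 0x7a (blk 15, set 1) → L1-HIT  vc=[]
3: 0x28 (blk 5, set 1) → MISS  vc=[15]
4: 0x7e (blk 15, set 1) → VC-HIT  vc=[5]
5: 0x79 (blk 15, set 1) → L1-HIT  vc=[5]
6: 0x7e (blk 15, set 1) → L1-HIT  vc=[5]
7: 0x7b (blk 15, set 1) → L1-HIT  vc=[5]
8: 0x7e (blk 15, set 1) → L1-HIT  vc=[5]
9: 0x7e (blk 15, set 1) → L1-HIT  vc=[5]
10: 0x79 (blk 15, set 1) → L1-HIT  vc=[5]
11: 0x2c (blk 5, set 1) → VC-HIT  vc=[15]
12: 0x2c (blk 5, set 1) → L1-HIT  vc=[15]
13: 0x79 (blk 15, set 1) → VC-HIT  vc=[5]
14: 0x7a (blk 15, set 1) → L1-HIT  vc=[5]
15: 0x2d (blk 5, set 1) → VC-HIT  vc=[15]

SEQ = [MISS, L1-HIT, L1-HIT, MISS, VC-HIT, L1-HIT, L1-HIT, L1-HIT, L1-HIT, L1-HIT, L1-HIT, VC-HIT, L1-HIT, VC-HIT, L1-HIT, VC-HIT]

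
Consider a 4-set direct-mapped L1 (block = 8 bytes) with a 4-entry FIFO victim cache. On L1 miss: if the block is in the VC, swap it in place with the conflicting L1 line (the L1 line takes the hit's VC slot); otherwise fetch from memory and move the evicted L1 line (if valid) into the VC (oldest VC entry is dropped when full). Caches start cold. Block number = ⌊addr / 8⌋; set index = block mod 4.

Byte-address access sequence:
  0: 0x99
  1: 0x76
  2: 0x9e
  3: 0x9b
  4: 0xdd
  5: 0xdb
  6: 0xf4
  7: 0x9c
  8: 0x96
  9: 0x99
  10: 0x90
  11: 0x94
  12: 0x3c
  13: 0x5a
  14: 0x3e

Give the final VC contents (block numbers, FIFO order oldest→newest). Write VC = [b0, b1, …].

VC = [14, 30, 19, 11]

0: 0x99 (blk 19, set 3) → MISS  vc=[]
1: 0x76 (blk 14, set 2) → MISS  vc=[]
2: 0x9e (blk 19, set 3) → L1-HIT  vc=[]
3: 0x9b (blk 19, set 3) → L1-HIT  vc=[]
4: 0xdd (blk 27, set 3) → MISS  vc=[19]
5: 0xdb (blk 27, set 3) → L1-HIT  vc=[19]
6: 0xf4 (blk 30, set 2) → MISS  vc=[19, 14]
7: 0x9c (blk 19, set 3) → VC-HIT  vc=[27, 14]
8: 0x96 (blk 18, set 2) → MISS  vc=[27, 14, 30]
9: 0x99 (blk 19, set 3) → L1-HIT  vc=[27, 14, 30]
10: 0x90 (blk 18, set 2) → L1-HIT  vc=[27, 14, 30]
11: 0x94 (blk 18, set 2) → L1-HIT  vc=[27, 14, 30]
12: 0x3c (blk 7, set 3) → MISS  vc=[27, 14, 30, 19]
13: 0x5a (blk 11, set 3) → MISS  vc=[14, 30, 19, 7]
14: 0x3e (blk 7, set 3) → VC-HIT  vc=[14, 30, 19, 11]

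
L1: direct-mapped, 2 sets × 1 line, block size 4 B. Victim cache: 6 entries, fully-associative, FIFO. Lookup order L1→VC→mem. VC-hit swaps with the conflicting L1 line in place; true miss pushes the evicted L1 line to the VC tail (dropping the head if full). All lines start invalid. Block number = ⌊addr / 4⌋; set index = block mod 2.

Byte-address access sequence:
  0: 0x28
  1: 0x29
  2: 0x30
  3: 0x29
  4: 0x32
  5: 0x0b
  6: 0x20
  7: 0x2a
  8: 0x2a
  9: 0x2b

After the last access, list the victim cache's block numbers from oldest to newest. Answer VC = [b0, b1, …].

  [0] addr=0x28 blk=10 s=0: MISS | VC []
  [1] addr=0x29 blk=10 s=0: L1-HIT | VC []
  [2] addr=0x30 blk=12 s=0: MISS | VC [10]
  [3] addr=0x29 blk=10 s=0: VC-HIT | VC [12]
  [4] addr=0x32 blk=12 s=0: VC-HIT | VC [10]
  [5] addr=0xb blk=2 s=0: MISS | VC [10, 12]
  [6] addr=0x20 blk=8 s=0: MISS | VC [10, 12, 2]
  [7] addr=0x2a blk=10 s=0: VC-HIT | VC [8, 12, 2]
  [8] addr=0x2a blk=10 s=0: L1-HIT | VC [8, 12, 2]
  [9] addr=0x2b blk=10 s=0: L1-HIT | VC [8, 12, 2]

VC = [8, 12, 2]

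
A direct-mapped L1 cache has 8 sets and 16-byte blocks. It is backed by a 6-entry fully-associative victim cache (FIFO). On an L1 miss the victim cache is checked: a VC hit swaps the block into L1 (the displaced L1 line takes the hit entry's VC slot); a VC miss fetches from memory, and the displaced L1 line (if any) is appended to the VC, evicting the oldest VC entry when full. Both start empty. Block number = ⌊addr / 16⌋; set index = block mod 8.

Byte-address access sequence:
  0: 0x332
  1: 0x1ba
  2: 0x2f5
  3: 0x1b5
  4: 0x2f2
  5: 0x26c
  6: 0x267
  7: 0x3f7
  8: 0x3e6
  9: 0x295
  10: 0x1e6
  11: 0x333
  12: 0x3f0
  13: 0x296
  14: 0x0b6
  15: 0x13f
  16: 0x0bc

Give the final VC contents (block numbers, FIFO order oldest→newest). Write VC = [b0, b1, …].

VC = [27, 47, 38, 62, 51, 19]

#0 0x332→b51/s3 MISS; vc=[]
#1 0x1ba→b27/s3 MISS; vc=[51]
#2 0x2f5→b47/s7 MISS; vc=[51]
#3 0x1b5→b27/s3 L1-HIT; vc=[51]
#4 0x2f2→b47/s7 L1-HIT; vc=[51]
#5 0x26c→b38/s6 MISS; vc=[51]
#6 0x267→b38/s6 L1-HIT; vc=[51]
#7 0x3f7→b63/s7 MISS; vc=[51,47]
#8 0x3e6→b62/s6 MISS; vc=[51,47,38]
#9 0x295→b41/s1 MISS; vc=[51,47,38]
#10 0x1e6→b30/s6 MISS; vc=[51,47,38,62]
#11 0x333→b51/s3 VC-HIT; vc=[27,47,38,62]
#12 0x3f0→b63/s7 L1-HIT; vc=[27,47,38,62]
#13 0x296→b41/s1 L1-HIT; vc=[27,47,38,62]
#14 0xb6→b11/s3 MISS; vc=[27,47,38,62,51]
#15 0x13f→b19/s3 MISS; vc=[27,47,38,62,51,11]
#16 0xbc→b11/s3 VC-HIT; vc=[27,47,38,62,51,19]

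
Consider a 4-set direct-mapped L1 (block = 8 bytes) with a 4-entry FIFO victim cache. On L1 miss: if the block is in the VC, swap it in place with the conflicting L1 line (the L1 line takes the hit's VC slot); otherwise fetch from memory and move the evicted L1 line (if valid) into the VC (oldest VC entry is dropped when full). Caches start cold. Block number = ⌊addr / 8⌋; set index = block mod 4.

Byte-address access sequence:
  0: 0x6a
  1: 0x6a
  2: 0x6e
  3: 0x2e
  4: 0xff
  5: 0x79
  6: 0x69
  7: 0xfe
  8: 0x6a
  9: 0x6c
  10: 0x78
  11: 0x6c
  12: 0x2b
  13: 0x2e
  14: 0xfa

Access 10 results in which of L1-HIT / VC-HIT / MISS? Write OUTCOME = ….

OUTCOME = VC-HIT

  [0] addr=0x6a blk=13 s=1: MISS | VC []
  [1] addr=0x6a blk=13 s=1: L1-HIT | VC []
  [2] addr=0x6e blk=13 s=1: L1-HIT | VC []
  [3] addr=0x2e blk=5 s=1: MISS | VC [13]
  [4] addr=0xff blk=31 s=3: MISS | VC [13]
  [5] addr=0x79 blk=15 s=3: MISS | VC [13, 31]
  [6] addr=0x69 blk=13 s=1: VC-HIT | VC [5, 31]
  [7] addr=0xfe blk=31 s=3: VC-HIT | VC [5, 15]
  [8] addr=0x6a blk=13 s=1: L1-HIT | VC [5, 15]
  [9] addr=0x6c blk=13 s=1: L1-HIT | VC [5, 15]
  [10] addr=0x78 blk=15 s=3: VC-HIT | VC [5, 31]
  [11] addr=0x6c blk=13 s=1: L1-HIT | VC [5, 31]
  [12] addr=0x2b blk=5 s=1: VC-HIT | VC [13, 31]
  [13] addr=0x2e blk=5 s=1: L1-HIT | VC [13, 31]
  [14] addr=0xfa blk=31 s=3: VC-HIT | VC [13, 15]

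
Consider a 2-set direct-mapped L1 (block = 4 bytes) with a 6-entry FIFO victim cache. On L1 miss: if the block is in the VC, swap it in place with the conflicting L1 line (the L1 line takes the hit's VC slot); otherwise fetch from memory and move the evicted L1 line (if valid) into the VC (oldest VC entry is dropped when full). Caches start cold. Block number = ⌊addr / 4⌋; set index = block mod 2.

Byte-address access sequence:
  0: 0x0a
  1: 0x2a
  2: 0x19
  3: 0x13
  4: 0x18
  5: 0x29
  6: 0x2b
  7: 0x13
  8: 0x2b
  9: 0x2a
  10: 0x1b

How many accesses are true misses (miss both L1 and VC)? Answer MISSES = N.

MISSES = 4

#0 0xa→b2/s0 MISS; vc=[]
#1 0x2a→b10/s0 MISS; vc=[2]
#2 0x19→b6/s0 MISS; vc=[2,10]
#3 0x13→b4/s0 MISS; vc=[2,10,6]
#4 0x18→b6/s0 VC-HIT; vc=[2,10,4]
#5 0x29→b10/s0 VC-HIT; vc=[2,6,4]
#6 0x2b→b10/s0 L1-HIT; vc=[2,6,4]
#7 0x13→b4/s0 VC-HIT; vc=[2,6,10]
#8 0x2b→b10/s0 VC-HIT; vc=[2,6,4]
#9 0x2a→b10/s0 L1-HIT; vc=[2,6,4]
#10 0x1b→b6/s0 VC-HIT; vc=[2,10,4]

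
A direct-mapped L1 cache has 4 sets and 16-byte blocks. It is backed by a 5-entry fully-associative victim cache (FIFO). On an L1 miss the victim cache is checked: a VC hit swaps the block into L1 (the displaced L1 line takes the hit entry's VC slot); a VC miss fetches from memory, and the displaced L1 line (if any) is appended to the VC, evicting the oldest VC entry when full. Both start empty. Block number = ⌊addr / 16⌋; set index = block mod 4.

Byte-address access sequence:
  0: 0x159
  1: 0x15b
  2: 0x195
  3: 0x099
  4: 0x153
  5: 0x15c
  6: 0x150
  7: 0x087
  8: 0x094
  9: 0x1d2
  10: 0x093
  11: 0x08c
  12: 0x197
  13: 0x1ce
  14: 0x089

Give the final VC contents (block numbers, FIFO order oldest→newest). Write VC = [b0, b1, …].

VC = [21, 9, 29, 28]

  [0] addr=0x159 blk=21 s=1: MISS | VC []
  [1] addr=0x15b blk=21 s=1: L1-HIT | VC []
  [2] addr=0x195 blk=25 s=1: MISS | VC [21]
  [3] addr=0x99 blk=9 s=1: MISS | VC [21, 25]
  [4] addr=0x153 blk=21 s=1: VC-HIT | VC [9, 25]
  [5] addr=0x15c blk=21 s=1: L1-HIT | VC [9, 25]
  [6] addr=0x150 blk=21 s=1: L1-HIT | VC [9, 25]
  [7] addr=0x87 blk=8 s=0: MISS | VC [9, 25]
  [8] addr=0x94 blk=9 s=1: VC-HIT | VC [21, 25]
  [9] addr=0x1d2 blk=29 s=1: MISS | VC [21, 25, 9]
  [10] addr=0x93 blk=9 s=1: VC-HIT | VC [21, 25, 29]
  [11] addr=0x8c blk=8 s=0: L1-HIT | VC [21, 25, 29]
  [12] addr=0x197 blk=25 s=1: VC-HIT | VC [21, 9, 29]
  [13] addr=0x1ce blk=28 s=0: MISS | VC [21, 9, 29, 8]
  [14] addr=0x89 blk=8 s=0: VC-HIT | VC [21, 9, 29, 28]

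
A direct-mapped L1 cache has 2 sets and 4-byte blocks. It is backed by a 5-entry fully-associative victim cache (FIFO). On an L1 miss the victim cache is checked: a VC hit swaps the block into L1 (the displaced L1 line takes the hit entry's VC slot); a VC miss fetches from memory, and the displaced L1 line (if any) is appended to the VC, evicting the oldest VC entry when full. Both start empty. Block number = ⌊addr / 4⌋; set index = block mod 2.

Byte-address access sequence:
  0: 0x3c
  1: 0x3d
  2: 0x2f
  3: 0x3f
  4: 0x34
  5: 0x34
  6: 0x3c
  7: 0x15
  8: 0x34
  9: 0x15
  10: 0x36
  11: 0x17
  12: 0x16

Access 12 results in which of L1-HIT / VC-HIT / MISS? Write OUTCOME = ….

  [0] addr=0x3c blk=15 s=1: MISS | VC []
  [1] addr=0x3d blk=15 s=1: L1-HIT | VC []
  [2] addr=0x2f blk=11 s=1: MISS | VC [15]
  [3] addr=0x3f blk=15 s=1: VC-HIT | VC [11]
  [4] addr=0x34 blk=13 s=1: MISS | VC [11, 15]
  [5] addr=0x34 blk=13 s=1: L1-HIT | VC [11, 15]
  [6] addr=0x3c blk=15 s=1: VC-HIT | VC [11, 13]
  [7] addr=0x15 blk=5 s=1: MISS | VC [11, 13, 15]
  [8] addr=0x34 blk=13 s=1: VC-HIT | VC [11, 5, 15]
  [9] addr=0x15 blk=5 s=1: VC-HIT | VC [11, 13, 15]
  [10] addr=0x36 blk=13 s=1: VC-HIT | VC [11, 5, 15]
  [11] addr=0x17 blk=5 s=1: VC-HIT | VC [11, 13, 15]
  [12] addr=0x16 blk=5 s=1: L1-HIT | VC [11, 13, 15]

OUTCOME = L1-HIT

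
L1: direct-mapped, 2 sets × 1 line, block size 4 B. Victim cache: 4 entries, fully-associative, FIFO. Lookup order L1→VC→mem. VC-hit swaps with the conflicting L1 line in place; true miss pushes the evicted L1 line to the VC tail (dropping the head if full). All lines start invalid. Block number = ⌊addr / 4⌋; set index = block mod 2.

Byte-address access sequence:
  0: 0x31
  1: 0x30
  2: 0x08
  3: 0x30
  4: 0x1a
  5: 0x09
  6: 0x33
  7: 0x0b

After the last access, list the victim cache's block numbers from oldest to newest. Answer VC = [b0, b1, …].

VC = [6, 12]

  [0] addr=0x31 blk=12 s=0: MISS | VC []
  [1] addr=0x30 blk=12 s=0: L1-HIT | VC []
  [2] addr=0x8 blk=2 s=0: MISS | VC [12]
  [3] addr=0x30 blk=12 s=0: VC-HIT | VC [2]
  [4] addr=0x1a blk=6 s=0: MISS | VC [2, 12]
  [5] addr=0x9 blk=2 s=0: VC-HIT | VC [6, 12]
  [6] addr=0x33 blk=12 s=0: VC-HIT | VC [6, 2]
  [7] addr=0xb blk=2 s=0: VC-HIT | VC [6, 12]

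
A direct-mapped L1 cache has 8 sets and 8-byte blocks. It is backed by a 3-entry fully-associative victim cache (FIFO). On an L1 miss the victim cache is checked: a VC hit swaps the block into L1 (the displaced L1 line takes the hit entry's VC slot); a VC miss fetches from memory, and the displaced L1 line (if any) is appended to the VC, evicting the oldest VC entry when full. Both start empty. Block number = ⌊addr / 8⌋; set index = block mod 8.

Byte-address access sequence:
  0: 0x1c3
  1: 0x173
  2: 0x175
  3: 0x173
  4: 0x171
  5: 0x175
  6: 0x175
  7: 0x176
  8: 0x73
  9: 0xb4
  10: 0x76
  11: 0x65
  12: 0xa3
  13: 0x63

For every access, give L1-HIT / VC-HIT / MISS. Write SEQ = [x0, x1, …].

#0 0x1c3→b56/s0 MISS; vc=[]
#1 0x173→b46/s6 MISS; vc=[]
#2 0x175→b46/s6 L1-HIT; vc=[]
#3 0x173→b46/s6 L1-HIT; vc=[]
#4 0x171→b46/s6 L1-HIT; vc=[]
#5 0x175→b46/s6 L1-HIT; vc=[]
#6 0x175→b46/s6 L1-HIT; vc=[]
#7 0x176→b46/s6 L1-HIT; vc=[]
#8 0x73→b14/s6 MISS; vc=[46]
#9 0xb4→b22/s6 MISS; vc=[46,14]
#10 0x76→b14/s6 VC-HIT; vc=[46,22]
#11 0x65→b12/s4 MISS; vc=[46,22]
#12 0xa3→b20/s4 MISS; vc=[46,22,12]
#13 0x63→b12/s4 VC-HIT; vc=[46,22,20]

SEQ = [MISS, MISS, L1-HIT, L1-HIT, L1-HIT, L1-HIT, L1-HIT, L1-HIT, MISS, MISS, VC-HIT, MISS, MISS, VC-HIT]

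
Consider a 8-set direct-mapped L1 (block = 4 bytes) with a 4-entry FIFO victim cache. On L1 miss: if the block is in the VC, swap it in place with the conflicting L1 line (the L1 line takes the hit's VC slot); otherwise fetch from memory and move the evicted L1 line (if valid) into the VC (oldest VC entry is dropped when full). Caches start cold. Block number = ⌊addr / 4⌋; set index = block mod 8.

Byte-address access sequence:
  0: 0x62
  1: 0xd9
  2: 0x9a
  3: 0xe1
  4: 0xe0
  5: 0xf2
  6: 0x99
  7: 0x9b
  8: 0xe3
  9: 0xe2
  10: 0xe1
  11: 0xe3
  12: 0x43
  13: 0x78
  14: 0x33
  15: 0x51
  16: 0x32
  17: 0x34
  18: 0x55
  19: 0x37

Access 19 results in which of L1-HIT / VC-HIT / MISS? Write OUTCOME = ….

OUTCOME = VC-HIT

0: 0x62 (blk 24, set 0) → MISS  vc=[]
1: 0xd9 (blk 54, set 6) → MISS  vc=[]
2: 0x9a (blk 38, set 6) → MISS  vc=[54]
3: 0xe1 (blk 56, set 0) → MISS  vc=[54, 24]
4: 0xe0 (blk 56, set 0) → L1-HIT  vc=[54, 24]
5: 0xf2 (blk 60, set 4) → MISS  vc=[54, 24]
6: 0x99 (blk 38, set 6) → L1-HIT  vc=[54, 24]
7: 0x9b (blk 38, set 6) → L1-HIT  vc=[54, 24]
8: 0xe3 (blk 56, set 0) → L1-HIT  vc=[54, 24]
9: 0xe2 (blk 56, set 0) → L1-HIT  vc=[54, 24]
10: 0xe1 (blk 56, set 0) → L1-HIT  vc=[54, 24]
11: 0xe3 (blk 56, set 0) → L1-HIT  vc=[54, 24]
12: 0x43 (blk 16, set 0) → MISS  vc=[54, 24, 56]
13: 0x78 (blk 30, set 6) → MISS  vc=[54, 24, 56, 38]
14: 0x33 (blk 12, set 4) → MISS  vc=[24, 56, 38, 60]
15: 0x51 (blk 20, set 4) → MISS  vc=[56, 38, 60, 12]
16: 0x32 (blk 12, set 4) → VC-HIT  vc=[56, 38, 60, 20]
17: 0x34 (blk 13, set 5) → MISS  vc=[56, 38, 60, 20]
18: 0x55 (blk 21, set 5) → MISS  vc=[38, 60, 20, 13]
19: 0x37 (blk 13, set 5) → VC-HIT  vc=[38, 60, 20, 21]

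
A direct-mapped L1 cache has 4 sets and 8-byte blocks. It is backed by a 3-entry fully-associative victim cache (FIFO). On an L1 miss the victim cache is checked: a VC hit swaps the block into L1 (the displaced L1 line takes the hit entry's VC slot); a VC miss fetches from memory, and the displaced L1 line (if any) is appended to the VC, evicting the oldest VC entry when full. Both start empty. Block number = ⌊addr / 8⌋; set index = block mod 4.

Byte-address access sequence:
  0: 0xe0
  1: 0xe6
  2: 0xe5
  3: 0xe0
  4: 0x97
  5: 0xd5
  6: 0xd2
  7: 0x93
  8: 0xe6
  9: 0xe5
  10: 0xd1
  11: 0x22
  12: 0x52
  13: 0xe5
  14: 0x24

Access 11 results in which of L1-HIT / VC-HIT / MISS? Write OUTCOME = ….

OUTCOME = MISS

0: 0xe0 (blk 28, set 0) → MISS  vc=[]
1: 0xe6 (blk 28, set 0) → L1-HIT  vc=[]
2: 0xe5 (blk 28, set 0) → L1-HIT  vc=[]
3: 0xe0 (blk 28, set 0) → L1-HIT  vc=[]
4: 0x97 (blk 18, set 2) → MISS  vc=[]
5: 0xd5 (blk 26, set 2) → MISS  vc=[18]
6: 0xd2 (blk 26, set 2) → L1-HIT  vc=[18]
7: 0x93 (blk 18, set 2) → VC-HIT  vc=[26]
8: 0xe6 (blk 28, set 0) → L1-HIT  vc=[26]
9: 0xe5 (blk 28, set 0) → L1-HIT  vc=[26]
10: 0xd1 (blk 26, set 2) → VC-HIT  vc=[18]
11: 0x22 (blk 4, set 0) → MISS  vc=[18, 28]
12: 0x52 (blk 10, set 2) → MISS  vc=[18, 28, 26]
13: 0xe5 (blk 28, set 0) → VC-HIT  vc=[18, 4, 26]
14: 0x24 (blk 4, set 0) → VC-HIT  vc=[18, 28, 26]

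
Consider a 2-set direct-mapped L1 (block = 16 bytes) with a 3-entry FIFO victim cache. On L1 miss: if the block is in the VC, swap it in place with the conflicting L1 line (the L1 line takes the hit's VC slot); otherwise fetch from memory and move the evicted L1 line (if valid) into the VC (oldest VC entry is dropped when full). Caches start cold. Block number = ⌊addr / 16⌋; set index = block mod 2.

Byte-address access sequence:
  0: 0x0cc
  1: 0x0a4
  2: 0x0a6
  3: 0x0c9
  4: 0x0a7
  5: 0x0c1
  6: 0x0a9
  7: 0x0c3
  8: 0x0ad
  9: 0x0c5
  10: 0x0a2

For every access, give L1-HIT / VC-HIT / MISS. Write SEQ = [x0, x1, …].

  [0] addr=0xcc blk=12 s=0: MISS | VC []
  [1] addr=0xa4 blk=10 s=0: MISS | VC [12]
  [2] addr=0xa6 blk=10 s=0: L1-HIT | VC [12]
  [3] addr=0xc9 blk=12 s=0: VC-HIT | VC [10]
  [4] addr=0xa7 blk=10 s=0: VC-HIT | VC [12]
  [5] addr=0xc1 blk=12 s=0: VC-HIT | VC [10]
  [6] addr=0xa9 blk=10 s=0: VC-HIT | VC [12]
  [7] addr=0xc3 blk=12 s=0: VC-HIT | VC [10]
  [8] addr=0xad blk=10 s=0: VC-HIT | VC [12]
  [9] addr=0xc5 blk=12 s=0: VC-HIT | VC [10]
  [10] addr=0xa2 blk=10 s=0: VC-HIT | VC [12]

SEQ = [MISS, MISS, L1-HIT, VC-HIT, VC-HIT, VC-HIT, VC-HIT, VC-HIT, VC-HIT, VC-HIT, VC-HIT]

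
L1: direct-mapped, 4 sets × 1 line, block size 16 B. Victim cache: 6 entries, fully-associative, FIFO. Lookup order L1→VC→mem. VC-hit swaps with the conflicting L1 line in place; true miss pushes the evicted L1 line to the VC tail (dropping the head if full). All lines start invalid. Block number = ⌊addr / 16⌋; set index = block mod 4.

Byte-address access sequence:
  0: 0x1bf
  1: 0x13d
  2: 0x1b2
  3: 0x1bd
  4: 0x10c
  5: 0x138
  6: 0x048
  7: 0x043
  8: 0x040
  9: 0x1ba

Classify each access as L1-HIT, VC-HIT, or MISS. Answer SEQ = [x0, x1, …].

SEQ = [MISS, MISS, VC-HIT, L1-HIT, MISS, VC-HIT, MISS, L1-HIT, L1-HIT, VC-HIT]

#0 0x1bf→b27/s3 MISS; vc=[]
#1 0x13d→b19/s3 MISS; vc=[27]
#2 0x1b2→b27/s3 VC-HIT; vc=[19]
#3 0x1bd→b27/s3 L1-HIT; vc=[19]
#4 0x10c→b16/s0 MISS; vc=[19]
#5 0x138→b19/s3 VC-HIT; vc=[27]
#6 0x48→b4/s0 MISS; vc=[27,16]
#7 0x43→b4/s0 L1-HIT; vc=[27,16]
#8 0x40→b4/s0 L1-HIT; vc=[27,16]
#9 0x1ba→b27/s3 VC-HIT; vc=[19,16]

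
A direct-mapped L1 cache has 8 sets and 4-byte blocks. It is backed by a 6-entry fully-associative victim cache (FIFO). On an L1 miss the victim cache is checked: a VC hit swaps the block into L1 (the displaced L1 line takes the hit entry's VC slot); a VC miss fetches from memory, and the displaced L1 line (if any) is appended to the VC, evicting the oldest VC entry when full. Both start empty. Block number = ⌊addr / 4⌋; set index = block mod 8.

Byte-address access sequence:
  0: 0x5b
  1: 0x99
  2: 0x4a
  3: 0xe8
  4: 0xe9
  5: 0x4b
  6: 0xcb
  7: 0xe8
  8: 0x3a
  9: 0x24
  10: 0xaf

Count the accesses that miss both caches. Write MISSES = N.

  [0] addr=0x5b blk=22 s=6: MISS | VC []
  [1] addr=0x99 blk=38 s=6: MISS | VC [22]
  [2] addr=0x4a blk=18 s=2: MISS | VC [22]
  [3] addr=0xe8 blk=58 s=2: MISS | VC [22, 18]
  [4] addr=0xe9 blk=58 s=2: L1-HIT | VC [22, 18]
  [5] addr=0x4b blk=18 s=2: VC-HIT | VC [22, 58]
  [6] addr=0xcb blk=50 s=2: MISS | VC [22, 58, 18]
  [7] addr=0xe8 blk=58 s=2: VC-HIT | VC [22, 50, 18]
  [8] addr=0x3a blk=14 s=6: MISS | VC [22, 50, 18, 38]
  [9] addr=0x24 blk=9 s=1: MISS | VC [22, 50, 18, 38]
  [10] addr=0xaf blk=43 s=3: MISS | VC [22, 50, 18, 38]

MISSES = 8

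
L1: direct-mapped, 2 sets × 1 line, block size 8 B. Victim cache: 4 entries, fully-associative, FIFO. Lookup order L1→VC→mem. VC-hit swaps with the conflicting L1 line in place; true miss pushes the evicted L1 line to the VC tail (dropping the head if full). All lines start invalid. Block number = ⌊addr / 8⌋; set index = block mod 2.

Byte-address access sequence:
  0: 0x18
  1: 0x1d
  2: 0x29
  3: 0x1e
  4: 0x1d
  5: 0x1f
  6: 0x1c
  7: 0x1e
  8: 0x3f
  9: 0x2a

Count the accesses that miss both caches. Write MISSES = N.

  [0] addr=0x18 blk=3 s=1: MISS | VC []
  [1] addr=0x1d blk=3 s=1: L1-HIT | VC []
  [2] addr=0x29 blk=5 s=1: MISS | VC [3]
  [3] addr=0x1e blk=3 s=1: VC-HIT | VC [5]
  [4] addr=0x1d blk=3 s=1: L1-HIT | VC [5]
  [5] addr=0x1f blk=3 s=1: L1-HIT | VC [5]
  [6] addr=0x1c blk=3 s=1: L1-HIT | VC [5]
  [7] addr=0x1e blk=3 s=1: L1-HIT | VC [5]
  [8] addr=0x3f blk=7 s=1: MISS | VC [5, 3]
  [9] addr=0x2a blk=5 s=1: VC-HIT | VC [7, 3]

MISSES = 3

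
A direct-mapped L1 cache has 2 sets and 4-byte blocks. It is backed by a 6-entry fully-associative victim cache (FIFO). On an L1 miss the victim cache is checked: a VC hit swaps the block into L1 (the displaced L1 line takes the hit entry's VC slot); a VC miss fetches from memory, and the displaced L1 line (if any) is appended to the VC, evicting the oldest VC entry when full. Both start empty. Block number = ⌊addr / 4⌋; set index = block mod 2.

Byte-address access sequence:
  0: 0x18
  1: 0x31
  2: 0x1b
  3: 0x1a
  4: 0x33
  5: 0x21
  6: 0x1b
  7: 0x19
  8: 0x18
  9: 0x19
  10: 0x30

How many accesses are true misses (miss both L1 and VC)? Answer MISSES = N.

  [0] addr=0x18 blk=6 s=0: MISS | VC []
  [1] addr=0x31 blk=12 s=0: MISS | VC [6]
  [2] addr=0x1b blk=6 s=0: VC-HIT | VC [12]
  [3] addr=0x1a blk=6 s=0: L1-HIT | VC [12]
  [4] addr=0x33 blk=12 s=0: VC-HIT | VC [6]
  [5] addr=0x21 blk=8 s=0: MISS | VC [6, 12]
  [6] addr=0x1b blk=6 s=0: VC-HIT | VC [8, 12]
  [7] addr=0x19 blk=6 s=0: L1-HIT | VC [8, 12]
  [8] addr=0x18 blk=6 s=0: L1-HIT | VC [8, 12]
  [9] addr=0x19 blk=6 s=0: L1-HIT | VC [8, 12]
  [10] addr=0x30 blk=12 s=0: VC-HIT | VC [8, 6]

MISSES = 3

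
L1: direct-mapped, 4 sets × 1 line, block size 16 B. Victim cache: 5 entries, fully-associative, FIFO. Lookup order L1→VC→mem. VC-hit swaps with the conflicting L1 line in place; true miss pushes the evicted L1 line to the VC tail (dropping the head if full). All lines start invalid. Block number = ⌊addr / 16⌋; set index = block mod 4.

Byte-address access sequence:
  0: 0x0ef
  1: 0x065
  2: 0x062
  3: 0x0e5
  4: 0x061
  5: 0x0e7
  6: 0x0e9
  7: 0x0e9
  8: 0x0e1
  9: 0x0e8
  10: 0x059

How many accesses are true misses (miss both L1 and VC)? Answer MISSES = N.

  [0] addr=0xef blk=14 s=2: MISS | VC []
  [1] addr=0x65 blk=6 s=2: MISS | VC [14]
  [2] addr=0x62 blk=6 s=2: L1-HIT | VC [14]
  [3] addr=0xe5 blk=14 s=2: VC-HIT | VC [6]
  [4] addr=0x61 blk=6 s=2: VC-HIT | VC [14]
  [5] addr=0xe7 blk=14 s=2: VC-HIT | VC [6]
  [6] addr=0xe9 blk=14 s=2: L1-HIT | VC [6]
  [7] addr=0xe9 blk=14 s=2: L1-HIT | VC [6]
  [8] addr=0xe1 blk=14 s=2: L1-HIT | VC [6]
  [9] addr=0xe8 blk=14 s=2: L1-HIT | VC [6]
  [10] addr=0x59 blk=5 s=1: MISS | VC [6]

MISSES = 3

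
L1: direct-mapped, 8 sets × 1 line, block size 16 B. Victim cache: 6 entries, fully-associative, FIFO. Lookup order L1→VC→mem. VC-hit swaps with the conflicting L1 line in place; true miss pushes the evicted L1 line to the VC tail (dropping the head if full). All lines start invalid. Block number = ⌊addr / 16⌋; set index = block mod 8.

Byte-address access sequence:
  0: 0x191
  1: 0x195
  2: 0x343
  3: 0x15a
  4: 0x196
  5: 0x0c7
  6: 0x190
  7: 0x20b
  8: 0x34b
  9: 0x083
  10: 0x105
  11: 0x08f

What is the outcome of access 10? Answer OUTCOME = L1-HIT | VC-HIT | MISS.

OUTCOME = MISS

  [0] addr=0x191 blk=25 s=1: MISS | VC []
  [1] addr=0x195 blk=25 s=1: L1-HIT | VC []
  [2] addr=0x343 blk=52 s=4: MISS | VC []
  [3] addr=0x15a blk=21 s=5: MISS | VC []
  [4] addr=0x196 blk=25 s=1: L1-HIT | VC []
  [5] addr=0xc7 blk=12 s=4: MISS | VC [52]
  [6] addr=0x190 blk=25 s=1: L1-HIT | VC [52]
  [7] addr=0x20b blk=32 s=0: MISS | VC [52]
  [8] addr=0x34b blk=52 s=4: VC-HIT | VC [12]
  [9] addr=0x83 blk=8 s=0: MISS | VC [12, 32]
  [10] addr=0x105 blk=16 s=0: MISS | VC [12, 32, 8]
  [11] addr=0x8f blk=8 s=0: VC-HIT | VC [12, 32, 16]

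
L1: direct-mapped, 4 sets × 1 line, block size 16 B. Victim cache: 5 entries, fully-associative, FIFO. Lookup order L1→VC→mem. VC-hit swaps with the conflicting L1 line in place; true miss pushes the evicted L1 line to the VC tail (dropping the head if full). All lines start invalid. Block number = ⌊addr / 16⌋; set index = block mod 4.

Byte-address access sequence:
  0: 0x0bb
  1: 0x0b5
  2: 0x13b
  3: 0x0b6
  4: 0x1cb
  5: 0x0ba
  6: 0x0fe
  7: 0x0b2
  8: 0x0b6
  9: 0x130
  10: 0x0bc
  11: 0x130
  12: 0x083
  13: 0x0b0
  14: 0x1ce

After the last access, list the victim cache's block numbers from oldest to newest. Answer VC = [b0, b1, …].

0: 0xbb (blk 11, set 3) → MISS  vc=[]
1: 0xb5 (blk 11, set 3) → L1-HIT  vc=[]
2: 0x13b (blk 19, set 3) → MISS  vc=[11]
3: 0xb6 (blk 11, set 3) → VC-HIT  vc=[19]
4: 0x1cb (blk 28, set 0) → MISS  vc=[19]
5: 0xba (blk 11, set 3) → L1-HIT  vc=[19]
6: 0xfe (blk 15, set 3) → MISS  vc=[19, 11]
7: 0xb2 (blk 11, set 3) → VC-HIT  vc=[19, 15]
8: 0xb6 (blk 11, set 3) → L1-HIT  vc=[19, 15]
9: 0x130 (blk 19, set 3) → VC-HIT  vc=[11, 15]
10: 0xbc (blk 11, set 3) → VC-HIT  vc=[19, 15]
11: 0x130 (blk 19, set 3) → VC-HIT  vc=[11, 15]
12: 0x83 (blk 8, set 0) → MISS  vc=[11, 15, 28]
13: 0xb0 (blk 11, set 3) → VC-HIT  vc=[19, 15, 28]
14: 0x1ce (blk 28, set 0) → VC-HIT  vc=[19, 15, 8]

VC = [19, 15, 8]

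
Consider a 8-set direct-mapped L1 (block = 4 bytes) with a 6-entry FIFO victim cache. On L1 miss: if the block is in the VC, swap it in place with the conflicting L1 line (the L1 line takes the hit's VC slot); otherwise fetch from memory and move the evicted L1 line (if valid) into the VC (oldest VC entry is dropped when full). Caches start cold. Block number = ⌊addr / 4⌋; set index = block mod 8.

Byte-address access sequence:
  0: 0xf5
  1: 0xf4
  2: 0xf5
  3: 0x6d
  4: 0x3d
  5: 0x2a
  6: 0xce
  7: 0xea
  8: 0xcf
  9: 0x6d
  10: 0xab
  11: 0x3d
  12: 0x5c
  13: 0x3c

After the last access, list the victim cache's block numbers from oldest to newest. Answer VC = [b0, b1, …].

VC = [51, 10, 58, 23]

  [0] addr=0xf5 blk=61 s=5: MISS | VC []
  [1] addr=0xf4 blk=61 s=5: L1-HIT | VC []
  [2] addr=0xf5 blk=61 s=5: L1-HIT | VC []
  [3] addr=0x6d blk=27 s=3: MISS | VC []
  [4] addr=0x3d blk=15 s=7: MISS | VC []
  [5] addr=0x2a blk=10 s=2: MISS | VC []
  [6] addr=0xce blk=51 s=3: MISS | VC [27]
  [7] addr=0xea blk=58 s=2: MISS | VC [27, 10]
  [8] addr=0xcf blk=51 s=3: L1-HIT | VC [27, 10]
  [9] addr=0x6d blk=27 s=3: VC-HIT | VC [51, 10]
  [10] addr=0xab blk=42 s=2: MISS | VC [51, 10, 58]
  [11] addr=0x3d blk=15 s=7: L1-HIT | VC [51, 10, 58]
  [12] addr=0x5c blk=23 s=7: MISS | VC [51, 10, 58, 15]
  [13] addr=0x3c blk=15 s=7: VC-HIT | VC [51, 10, 58, 23]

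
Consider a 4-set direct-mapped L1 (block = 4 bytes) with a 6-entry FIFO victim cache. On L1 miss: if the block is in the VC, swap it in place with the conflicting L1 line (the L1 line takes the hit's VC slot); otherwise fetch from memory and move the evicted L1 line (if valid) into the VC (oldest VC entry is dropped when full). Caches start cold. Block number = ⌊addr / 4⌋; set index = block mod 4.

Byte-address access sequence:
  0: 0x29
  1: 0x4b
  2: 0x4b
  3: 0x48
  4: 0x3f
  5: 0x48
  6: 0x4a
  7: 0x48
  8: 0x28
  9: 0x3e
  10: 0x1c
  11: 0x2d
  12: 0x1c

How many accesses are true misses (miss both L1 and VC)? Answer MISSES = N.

MISSES = 5

#0 0x29→b10/s2 MISS; vc=[]
#1 0x4b→b18/s2 MISS; vc=[10]
#2 0x4b→b18/s2 L1-HIT; vc=[10]
#3 0x48→b18/s2 L1-HIT; vc=[10]
#4 0x3f→b15/s3 MISS; vc=[10]
#5 0x48→b18/s2 L1-HIT; vc=[10]
#6 0x4a→b18/s2 L1-HIT; vc=[10]
#7 0x48→b18/s2 L1-HIT; vc=[10]
#8 0x28→b10/s2 VC-HIT; vc=[18]
#9 0x3e→b15/s3 L1-HIT; vc=[18]
#10 0x1c→b7/s3 MISS; vc=[18,15]
#11 0x2d→b11/s3 MISS; vc=[18,15,7]
#12 0x1c→b7/s3 VC-HIT; vc=[18,15,11]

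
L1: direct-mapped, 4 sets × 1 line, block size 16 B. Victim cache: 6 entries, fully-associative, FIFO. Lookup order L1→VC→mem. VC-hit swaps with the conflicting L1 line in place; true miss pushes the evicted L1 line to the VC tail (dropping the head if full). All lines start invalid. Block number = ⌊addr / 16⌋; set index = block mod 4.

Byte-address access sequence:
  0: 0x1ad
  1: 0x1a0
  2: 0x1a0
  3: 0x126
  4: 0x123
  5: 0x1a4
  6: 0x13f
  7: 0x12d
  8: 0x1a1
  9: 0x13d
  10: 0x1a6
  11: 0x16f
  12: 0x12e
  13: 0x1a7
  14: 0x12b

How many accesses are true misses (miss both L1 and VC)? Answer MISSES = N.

  [0] addr=0x1ad blk=26 s=2: MISS | VC []
  [1] addr=0x1a0 blk=26 s=2: L1-HIT | VC []
  [2] addr=0x1a0 blk=26 s=2: L1-HIT | VC []
  [3] addr=0x126 blk=18 s=2: MISS | VC [26]
  [4] addr=0x123 blk=18 s=2: L1-HIT | VC [26]
  [5] addr=0x1a4 blk=26 s=2: VC-HIT | VC [18]
  [6] addr=0x13f blk=19 s=3: MISS | VC [18]
  [7] addr=0x12d blk=18 s=2: VC-HIT | VC [26]
  [8] addr=0x1a1 blk=26 s=2: VC-HIT | VC [18]
  [9] addr=0x13d blk=19 s=3: L1-HIT | VC [18]
  [10] addr=0x1a6 blk=26 s=2: L1-HIT | VC [18]
  [11] addr=0x16f blk=22 s=2: MISS | VC [18, 26]
  [12] addr=0x12e blk=18 s=2: VC-HIT | VC [22, 26]
  [13] addr=0x1a7 blk=26 s=2: VC-HIT | VC [22, 18]
  [14] addr=0x12b blk=18 s=2: VC-HIT | VC [22, 26]

MISSES = 4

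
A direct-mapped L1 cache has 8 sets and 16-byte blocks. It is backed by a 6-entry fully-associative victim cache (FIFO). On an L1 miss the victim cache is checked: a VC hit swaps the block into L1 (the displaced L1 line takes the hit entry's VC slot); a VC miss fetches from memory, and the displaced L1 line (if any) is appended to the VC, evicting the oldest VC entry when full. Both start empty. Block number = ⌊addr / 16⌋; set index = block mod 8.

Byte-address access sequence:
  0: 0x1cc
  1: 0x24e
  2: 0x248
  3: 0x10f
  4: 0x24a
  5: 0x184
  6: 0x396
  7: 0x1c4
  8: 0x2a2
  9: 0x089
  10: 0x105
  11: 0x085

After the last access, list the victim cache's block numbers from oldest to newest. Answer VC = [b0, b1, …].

VC = [36, 16, 24]

0: 0x1cc (blk 28, set 4) → MISS  vc=[]
1: 0x24e (blk 36, set 4) → MISS  vc=[28]
2: 0x248 (blk 36, set 4) → L1-HIT  vc=[28]
3: 0x10f (blk 16, set 0) → MISS  vc=[28]
4: 0x24a (blk 36, set 4) → L1-HIT  vc=[28]
5: 0x184 (blk 24, set 0) → MISS  vc=[28, 16]
6: 0x396 (blk 57, set 1) → MISS  vc=[28, 16]
7: 0x1c4 (blk 28, set 4) → VC-HIT  vc=[36, 16]
8: 0x2a2 (blk 42, set 2) → MISS  vc=[36, 16]
9: 0x89 (blk 8, set 0) → MISS  vc=[36, 16, 24]
10: 0x105 (blk 16, set 0) → VC-HIT  vc=[36, 8, 24]
11: 0x85 (blk 8, set 0) → VC-HIT  vc=[36, 16, 24]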